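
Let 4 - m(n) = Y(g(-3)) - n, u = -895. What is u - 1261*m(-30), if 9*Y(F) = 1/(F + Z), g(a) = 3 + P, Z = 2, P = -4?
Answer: 288280/9 ≈ 32031.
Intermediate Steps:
g(a) = -1 (g(a) = 3 - 4 = -1)
Y(F) = 1/(9*(2 + F)) (Y(F) = 1/(9*(F + 2)) = 1/(9*(2 + F)))
m(n) = 35/9 + n (m(n) = 4 - (1/(9*(2 - 1)) - n) = 4 - ((⅑)/1 - n) = 4 - ((⅑)*1 - n) = 4 - (⅑ - n) = 4 + (-⅑ + n) = 35/9 + n)
u - 1261*m(-30) = -895 - 1261*(35/9 - 30) = -895 - 1261*(-235/9) = -895 + 296335/9 = 288280/9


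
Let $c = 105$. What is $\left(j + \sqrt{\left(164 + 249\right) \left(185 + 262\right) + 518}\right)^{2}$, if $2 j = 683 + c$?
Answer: $\left(394 + \sqrt{185129}\right)^{2} \approx 6.7942 \cdot 10^{5}$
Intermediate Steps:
$j = 394$ ($j = \frac{683 + 105}{2} = \frac{1}{2} \cdot 788 = 394$)
$\left(j + \sqrt{\left(164 + 249\right) \left(185 + 262\right) + 518}\right)^{2} = \left(394 + \sqrt{\left(164 + 249\right) \left(185 + 262\right) + 518}\right)^{2} = \left(394 + \sqrt{413 \cdot 447 + 518}\right)^{2} = \left(394 + \sqrt{184611 + 518}\right)^{2} = \left(394 + \sqrt{185129}\right)^{2}$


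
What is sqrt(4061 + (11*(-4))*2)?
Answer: sqrt(3973) ≈ 63.032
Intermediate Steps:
sqrt(4061 + (11*(-4))*2) = sqrt(4061 - 44*2) = sqrt(4061 - 88) = sqrt(3973)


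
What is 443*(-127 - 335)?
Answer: -204666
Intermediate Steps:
443*(-127 - 335) = 443*(-462) = -204666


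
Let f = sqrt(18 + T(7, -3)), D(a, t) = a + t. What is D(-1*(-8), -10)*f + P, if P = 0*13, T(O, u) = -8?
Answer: -2*sqrt(10) ≈ -6.3246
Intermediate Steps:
P = 0
f = sqrt(10) (f = sqrt(18 - 8) = sqrt(10) ≈ 3.1623)
D(-1*(-8), -10)*f + P = (-1*(-8) - 10)*sqrt(10) + 0 = (8 - 10)*sqrt(10) + 0 = -2*sqrt(10) + 0 = -2*sqrt(10)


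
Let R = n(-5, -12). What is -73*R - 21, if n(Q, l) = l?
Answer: 855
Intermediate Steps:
R = -12
-73*R - 21 = -73*(-12) - 21 = 876 - 21 = 855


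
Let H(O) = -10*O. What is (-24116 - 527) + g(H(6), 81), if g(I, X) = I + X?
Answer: -24622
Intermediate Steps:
(-24116 - 527) + g(H(6), 81) = (-24116 - 527) + (-10*6 + 81) = -24643 + (-60 + 81) = -24643 + 21 = -24622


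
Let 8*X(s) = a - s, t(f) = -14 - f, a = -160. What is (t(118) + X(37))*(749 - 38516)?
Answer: 47322051/8 ≈ 5.9153e+6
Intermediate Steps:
X(s) = -20 - s/8 (X(s) = (-160 - s)/8 = -20 - s/8)
(t(118) + X(37))*(749 - 38516) = ((-14 - 1*118) + (-20 - 1/8*37))*(749 - 38516) = ((-14 - 118) + (-20 - 37/8))*(-37767) = (-132 - 197/8)*(-37767) = -1253/8*(-37767) = 47322051/8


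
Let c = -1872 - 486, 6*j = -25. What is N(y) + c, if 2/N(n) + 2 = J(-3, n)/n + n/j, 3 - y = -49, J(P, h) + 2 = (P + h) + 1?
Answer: -5194999/2203 ≈ -2358.1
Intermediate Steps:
j = -25/6 (j = (1/6)*(-25) = -25/6 ≈ -4.1667)
J(P, h) = -1 + P + h (J(P, h) = -2 + ((P + h) + 1) = -2 + (1 + P + h) = -1 + P + h)
y = 52 (y = 3 - 1*(-49) = 3 + 49 = 52)
N(n) = 2/(-2 - 6*n/25 + (-4 + n)/n) (N(n) = 2/(-2 + ((-1 - 3 + n)/n + n/(-25/6))) = 2/(-2 + ((-4 + n)/n + n*(-6/25))) = 2/(-2 + ((-4 + n)/n - 6*n/25)) = 2/(-2 + (-6*n/25 + (-4 + n)/n)) = 2/(-2 - 6*n/25 + (-4 + n)/n))
c = -2358
N(y) + c = -50*52/(100 + 6*52**2 + 25*52) - 2358 = -50*52/(100 + 6*2704 + 1300) - 2358 = -50*52/(100 + 16224 + 1300) - 2358 = -50*52/17624 - 2358 = -50*52*1/17624 - 2358 = -325/2203 - 2358 = -5194999/2203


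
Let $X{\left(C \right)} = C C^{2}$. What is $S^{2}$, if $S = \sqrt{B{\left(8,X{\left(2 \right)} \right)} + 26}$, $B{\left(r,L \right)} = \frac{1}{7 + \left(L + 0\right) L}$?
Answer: $\frac{1847}{71} \approx 26.014$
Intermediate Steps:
$X{\left(C \right)} = C^{3}$
$B{\left(r,L \right)} = \frac{1}{7 + L^{2}}$ ($B{\left(r,L \right)} = \frac{1}{7 + L L} = \frac{1}{7 + L^{2}}$)
$S = \frac{\sqrt{131137}}{71}$ ($S = \sqrt{\frac{1}{7 + \left(2^{3}\right)^{2}} + 26} = \sqrt{\frac{1}{7 + 8^{2}} + 26} = \sqrt{\frac{1}{7 + 64} + 26} = \sqrt{\frac{1}{71} + 26} = \sqrt{\frac{1847}{71}} = \frac{\sqrt{131137}}{71} \approx 5.1004$)
$S^{2} = \left(\frac{\sqrt{131137}}{71}\right)^{2} = \frac{1847}{71}$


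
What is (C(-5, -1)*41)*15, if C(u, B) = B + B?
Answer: -1230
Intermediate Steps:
C(u, B) = 2*B
(C(-5, -1)*41)*15 = ((2*(-1))*41)*15 = -2*41*15 = -82*15 = -1230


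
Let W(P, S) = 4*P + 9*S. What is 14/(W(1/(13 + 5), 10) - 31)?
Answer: 126/533 ≈ 0.23640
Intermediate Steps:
14/(W(1/(13 + 5), 10) - 31) = 14/((4/(13 + 5) + 9*10) - 31) = 14/((4/18 + 90) - 31) = 14/((4*(1/18) + 90) - 31) = 14/((2/9 + 90) - 31) = 14/(812/9 - 31) = 14/(533/9) = (9/533)*14 = 126/533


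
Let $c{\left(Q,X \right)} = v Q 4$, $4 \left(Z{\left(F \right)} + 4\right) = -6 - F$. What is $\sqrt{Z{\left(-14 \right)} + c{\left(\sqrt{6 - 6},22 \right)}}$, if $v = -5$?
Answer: $i \sqrt{2} \approx 1.4142 i$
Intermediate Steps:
$Z{\left(F \right)} = - \frac{11}{2} - \frac{F}{4}$ ($Z{\left(F \right)} = -4 + \frac{-6 - F}{4} = -4 - \left(\frac{3}{2} + \frac{F}{4}\right) = - \frac{11}{2} - \frac{F}{4}$)
$c{\left(Q,X \right)} = - 20 Q$ ($c{\left(Q,X \right)} = - 5 Q 4 = - 20 Q$)
$\sqrt{Z{\left(-14 \right)} + c{\left(\sqrt{6 - 6},22 \right)}} = \sqrt{\left(- \frac{11}{2} - - \frac{7}{2}\right) - 20 \sqrt{6 - 6}} = \sqrt{\left(- \frac{11}{2} + \frac{7}{2}\right) - 20 \sqrt{0}} = \sqrt{-2 - 0} = \sqrt{-2 + 0} = \sqrt{-2} = i \sqrt{2}$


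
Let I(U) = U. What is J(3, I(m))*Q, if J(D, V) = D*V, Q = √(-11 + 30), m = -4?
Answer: -12*√19 ≈ -52.307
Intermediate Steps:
Q = √19 ≈ 4.3589
J(3, I(m))*Q = (3*(-4))*√19 = -12*√19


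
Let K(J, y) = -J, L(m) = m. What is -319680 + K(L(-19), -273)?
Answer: -319661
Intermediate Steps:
-319680 + K(L(-19), -273) = -319680 - 1*(-19) = -319680 + 19 = -319661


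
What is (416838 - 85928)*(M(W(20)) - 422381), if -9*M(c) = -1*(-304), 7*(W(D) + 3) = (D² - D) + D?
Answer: -1258031467030/9 ≈ -1.3978e+11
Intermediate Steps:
W(D) = -3 + D²/7 (W(D) = -3 + ((D² - D) + D)/7 = -3 + D²/7)
M(c) = -304/9 (M(c) = -(-1)*(-304)/9 = -⅑*304 = -304/9)
(416838 - 85928)*(M(W(20)) - 422381) = (416838 - 85928)*(-304/9 - 422381) = 330910*(-3801733/9) = -1258031467030/9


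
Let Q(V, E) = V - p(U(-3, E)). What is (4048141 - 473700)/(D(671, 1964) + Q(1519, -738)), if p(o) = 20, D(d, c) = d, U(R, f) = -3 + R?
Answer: 3574441/2170 ≈ 1647.2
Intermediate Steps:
Q(V, E) = -20 + V (Q(V, E) = V - 1*20 = V - 20 = -20 + V)
(4048141 - 473700)/(D(671, 1964) + Q(1519, -738)) = (4048141 - 473700)/(671 + (-20 + 1519)) = 3574441/(671 + 1499) = 3574441/2170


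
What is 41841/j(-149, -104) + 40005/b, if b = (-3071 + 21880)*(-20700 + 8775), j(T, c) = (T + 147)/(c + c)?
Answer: 3098481698393/712055 ≈ 4.3515e+6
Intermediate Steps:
j(T, c) = (147 + T)/(2*c) (j(T, c) = (147 + T)/((2*c)) = (147 + T)*(1/(2*c)) = (147 + T)/(2*c))
b = -224297325 (b = 18809*(-11925) = -224297325)
41841/j(-149, -104) + 40005/b = 41841/(((½)*(147 - 149)/(-104))) + 40005/(-224297325) = 41841/(((½)*(-1/104)*(-2))) + 40005*(-1/224297325) = 41841/(1/104) - 127/712055 = 41841*104 - 127/712055 = 4351464 - 127/712055 = 3098481698393/712055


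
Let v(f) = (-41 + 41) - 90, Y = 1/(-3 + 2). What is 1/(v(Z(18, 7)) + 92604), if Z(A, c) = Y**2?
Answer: 1/92514 ≈ 1.0809e-5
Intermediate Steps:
Y = -1 (Y = 1/(-1) = -1)
Z(A, c) = 1 (Z(A, c) = (-1)**2 = 1)
v(f) = -90 (v(f) = 0 - 90 = -90)
1/(v(Z(18, 7)) + 92604) = 1/(-90 + 92604) = 1/92514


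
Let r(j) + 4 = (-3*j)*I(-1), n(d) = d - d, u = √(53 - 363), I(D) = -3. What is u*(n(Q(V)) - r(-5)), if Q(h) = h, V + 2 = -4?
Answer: 49*I*√310 ≈ 862.73*I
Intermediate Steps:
V = -6 (V = -2 - 4 = -6)
u = I*√310 (u = √(-310) = I*√310 ≈ 17.607*I)
n(d) = 0
r(j) = -4 + 9*j (r(j) = -4 - 3*j*(-3) = -4 + 9*j)
u*(n(Q(V)) - r(-5)) = (I*√310)*(0 - (-4 + 9*(-5))) = (I*√310)*(0 - (-4 - 45)) = (I*√310)*(0 - 1*(-49)) = (I*√310)*(0 + 49) = (I*√310)*49 = 49*I*√310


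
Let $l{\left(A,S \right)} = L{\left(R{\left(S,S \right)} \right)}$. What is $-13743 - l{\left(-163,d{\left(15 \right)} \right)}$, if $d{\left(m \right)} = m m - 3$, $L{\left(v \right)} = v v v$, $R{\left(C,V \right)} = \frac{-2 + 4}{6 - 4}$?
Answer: $-13744$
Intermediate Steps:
$R{\left(C,V \right)} = 1$ ($R{\left(C,V \right)} = \frac{2}{2} = 2 \cdot \frac{1}{2} = 1$)
$L{\left(v \right)} = v^{3}$ ($L{\left(v \right)} = v^{2} v = v^{3}$)
$d{\left(m \right)} = -3 + m^{2}$ ($d{\left(m \right)} = m^{2} - 3 = -3 + m^{2}$)
$l{\left(A,S \right)} = 1$ ($l{\left(A,S \right)} = 1^{3} = 1$)
$-13743 - l{\left(-163,d{\left(15 \right)} \right)} = -13743 - 1 = -13744$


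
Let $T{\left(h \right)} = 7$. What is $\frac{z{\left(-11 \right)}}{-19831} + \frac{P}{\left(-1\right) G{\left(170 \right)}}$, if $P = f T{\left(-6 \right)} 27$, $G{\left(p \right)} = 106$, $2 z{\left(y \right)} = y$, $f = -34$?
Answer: $\frac{127434589}{2102086} \approx 60.623$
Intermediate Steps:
$z{\left(y \right)} = \frac{y}{2}$
$P = -6426$ ($P = \left(-34\right) 7 \cdot 27 = \left(-238\right) 27 = -6426$)
$\frac{z{\left(-11 \right)}}{-19831} + \frac{P}{\left(-1\right) G{\left(170 \right)}} = \frac{\frac{1}{2} \left(-11\right)}{-19831} - \frac{6426}{\left(-1\right) 106} = \left(- \frac{11}{2}\right) \left(- \frac{1}{19831}\right) - \frac{6426}{-106} = \frac{11}{39662} - - \frac{3213}{53} = \frac{11}{39662} + \frac{3213}{53} = \frac{127434589}{2102086}$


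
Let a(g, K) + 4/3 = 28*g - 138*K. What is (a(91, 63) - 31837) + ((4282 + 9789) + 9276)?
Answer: -43912/3 ≈ -14637.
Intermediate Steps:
a(g, K) = -4/3 - 138*K + 28*g (a(g, K) = -4/3 + (28*g - 138*K) = -4/3 + (-138*K + 28*g) = -4/3 - 138*K + 28*g)
(a(91, 63) - 31837) + ((4282 + 9789) + 9276) = ((-4/3 - 138*63 + 28*91) - 31837) + ((4282 + 9789) + 9276) = ((-4/3 - 8694 + 2548) - 31837) + (14071 + 9276) = (-18442/3 - 31837) + 23347 = -113953/3 + 23347 = -43912/3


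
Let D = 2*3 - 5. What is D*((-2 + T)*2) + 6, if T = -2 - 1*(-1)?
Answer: 0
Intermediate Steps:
T = -1 (T = -2 + 1 = -1)
D = 1 (D = 6 - 5 = 1)
D*((-2 + T)*2) + 6 = 1*((-2 - 1)*2) + 6 = 1*(-3*2) + 6 = 1*(-6) + 6 = -6 + 6 = 0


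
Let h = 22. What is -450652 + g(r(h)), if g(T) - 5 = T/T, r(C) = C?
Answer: -450646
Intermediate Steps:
g(T) = 6 (g(T) = 5 + T/T = 5 + 1 = 6)
-450652 + g(r(h)) = -450652 + 6 = -450646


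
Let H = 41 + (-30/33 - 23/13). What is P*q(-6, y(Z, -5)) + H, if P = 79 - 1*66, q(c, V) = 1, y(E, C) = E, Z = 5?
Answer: 7339/143 ≈ 51.322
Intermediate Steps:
P = 13 (P = 79 - 66 = 13)
H = 5480/143 (H = 41 + (-30*1/33 - 23*1/13) = 41 + (-10/11 - 23/13) = 41 - 383/143 = 5480/143 ≈ 38.322)
P*q(-6, y(Z, -5)) + H = 13*1 + 5480/143 = 13 + 5480/143 = 7339/143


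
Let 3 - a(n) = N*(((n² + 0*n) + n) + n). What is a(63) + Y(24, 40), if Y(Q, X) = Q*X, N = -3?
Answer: 13248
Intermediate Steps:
a(n) = 3 + 3*n² + 6*n (a(n) = 3 - (-3)*(((n² + 0*n) + n) + n) = 3 - (-3)*(((n² + 0) + n) + n) = 3 - (-3)*((n² + n) + n) = 3 - (-3)*((n + n²) + n) = 3 - (-3)*(n² + 2*n) = 3 - (-6*n - 3*n²) = 3 + (3*n² + 6*n) = 3 + 3*n² + 6*n)
a(63) + Y(24, 40) = (3 + 3*63² + 6*63) + 24*40 = (3 + 3*3969 + 378) + 960 = (3 + 11907 + 378) + 960 = 12288 + 960 = 13248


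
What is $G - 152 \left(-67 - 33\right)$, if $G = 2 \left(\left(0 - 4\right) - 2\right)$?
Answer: $15188$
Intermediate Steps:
$G = -12$ ($G = 2 \left(\left(0 - 4\right) - 2\right) = 2 \left(-4 - 2\right) = 2 \left(-6\right) = -12$)
$G - 152 \left(-67 - 33\right) = -12 - 152 \left(-67 - 33\right) = -12 - -15200 = -12 + 15200 = 15188$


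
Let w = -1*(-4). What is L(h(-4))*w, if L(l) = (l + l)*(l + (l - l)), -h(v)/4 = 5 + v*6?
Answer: 46208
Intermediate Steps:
h(v) = -20 - 24*v (h(v) = -4*(5 + v*6) = -4*(5 + 6*v) = -20 - 24*v)
L(l) = 2*l² (L(l) = (2*l)*(l + 0) = (2*l)*l = 2*l²)
w = 4
L(h(-4))*w = (2*(-20 - 24*(-4))²)*4 = (2*(-20 + 96)²)*4 = (2*76²)*4 = (2*5776)*4 = 11552*4 = 46208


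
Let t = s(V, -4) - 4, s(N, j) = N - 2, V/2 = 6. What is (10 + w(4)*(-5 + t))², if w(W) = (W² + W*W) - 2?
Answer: 1600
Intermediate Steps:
V = 12 (V = 2*6 = 12)
s(N, j) = -2 + N
t = 6 (t = (-2 + 12) - 4 = 10 - 4 = 6)
w(W) = -2 + 2*W² (w(W) = (W² + W²) - 2 = 2*W² - 2 = -2 + 2*W²)
(10 + w(4)*(-5 + t))² = (10 + (-2 + 2*4²)*(-5 + 6))² = (10 + (-2 + 2*16)*1)² = (10 + (-2 + 32)*1)² = (10 + 30*1)² = (10 + 30)² = 40² = 1600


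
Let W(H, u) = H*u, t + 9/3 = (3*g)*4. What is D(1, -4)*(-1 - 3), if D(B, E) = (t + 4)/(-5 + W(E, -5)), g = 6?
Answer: -292/15 ≈ -19.467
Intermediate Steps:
t = 69 (t = -3 + (3*6)*4 = -3 + 18*4 = -3 + 72 = 69)
D(B, E) = 73/(-5 - 5*E) (D(B, E) = (69 + 4)/(-5 + E*(-5)) = 73/(-5 - 5*E))
D(1, -4)*(-1 - 3) = (73/(5*(-1 - 1*(-4))))*(-1 - 3) = (73/(5*(-1 + 4)))*(-4) = ((73/5)/3)*(-4) = ((73/5)*(⅓))*(-4) = (73/15)*(-4) = -292/15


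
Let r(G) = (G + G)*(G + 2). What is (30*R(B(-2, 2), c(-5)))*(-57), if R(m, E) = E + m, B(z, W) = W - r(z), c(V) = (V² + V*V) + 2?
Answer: -92340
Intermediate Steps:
r(G) = 2*G*(2 + G) (r(G) = (2*G)*(2 + G) = 2*G*(2 + G))
c(V) = 2 + 2*V² (c(V) = (V² + V²) + 2 = 2*V² + 2 = 2 + 2*V²)
B(z, W) = W - 2*z*(2 + z)
(30*R(B(-2, 2), c(-5)))*(-57) = (30*((2 + 2*(-5)²) + (2 - 2*(-2)*(2 - 2))))*(-57) = (30*((2 + 2*25) + (2 - 2*(-2)*0)))*(-57) = (30*((2 + 50) + (2 + 0)))*(-57) = (30*(52 + 2))*(-57) = (30*54)*(-57) = 1620*(-57) = -92340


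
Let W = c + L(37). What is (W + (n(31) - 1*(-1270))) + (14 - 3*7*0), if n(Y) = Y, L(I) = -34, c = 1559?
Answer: 2840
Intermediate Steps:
W = 1525 (W = 1559 - 34 = 1525)
(W + (n(31) - 1*(-1270))) + (14 - 3*7*0) = (1525 + (31 - 1*(-1270))) + (14 - 3*7*0) = (1525 + (31 + 1270)) + (14 - 21*0) = (1525 + 1301) + (14 + 0) = 2826 + 14 = 2840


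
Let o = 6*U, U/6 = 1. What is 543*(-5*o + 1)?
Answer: -97197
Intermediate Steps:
U = 6 (U = 6*1 = 6)
o = 36 (o = 6*6 = 36)
543*(-5*o + 1) = 543*(-5*36 + 1) = 543*(-180 + 1) = 543*(-179) = -97197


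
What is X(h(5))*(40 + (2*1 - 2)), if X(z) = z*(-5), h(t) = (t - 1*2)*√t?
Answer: -600*√5 ≈ -1341.6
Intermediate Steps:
h(t) = √t*(-2 + t) (h(t) = (t - 2)*√t = (-2 + t)*√t = √t*(-2 + t))
X(z) = -5*z
X(h(5))*(40 + (2*1 - 2)) = (-5*√5*(-2 + 5))*(40 + (2*1 - 2)) = (-5*√5*3)*(40 + (2 - 2)) = (-15*√5)*(40 + 0) = -15*√5*40 = -600*√5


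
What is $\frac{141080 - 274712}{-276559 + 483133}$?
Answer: $- \frac{22272}{34429} \approx -0.6469$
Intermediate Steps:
$\frac{141080 - 274712}{-276559 + 483133} = - \frac{133632}{206574} = \left(-133632\right) \frac{1}{206574} = - \frac{22272}{34429}$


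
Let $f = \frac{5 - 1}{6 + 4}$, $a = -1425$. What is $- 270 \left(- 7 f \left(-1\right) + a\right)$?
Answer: $383994$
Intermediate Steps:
$f = \frac{2}{5}$ ($f = \frac{4}{10} = 4 \cdot \frac{1}{10} = \frac{2}{5} \approx 0.4$)
$- 270 \left(- 7 f \left(-1\right) + a\right) = - 270 \left(\left(-7\right) \frac{2}{5} \left(-1\right) - 1425\right) = - 270 \left(\left(- \frac{14}{5}\right) \left(-1\right) - 1425\right) = - 270 \left(\frac{14}{5} - 1425\right) = \left(-270\right) \left(- \frac{7111}{5}\right) = 383994$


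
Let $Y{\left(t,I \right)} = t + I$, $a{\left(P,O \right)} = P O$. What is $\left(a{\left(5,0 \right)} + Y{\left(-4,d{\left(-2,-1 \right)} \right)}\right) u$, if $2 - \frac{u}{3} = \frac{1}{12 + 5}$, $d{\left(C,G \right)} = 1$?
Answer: $- \frac{297}{17} \approx -17.471$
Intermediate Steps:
$a{\left(P,O \right)} = O P$
$Y{\left(t,I \right)} = I + t$
$u = \frac{99}{17}$ ($u = 6 - \frac{3}{12 + 5} = 6 - \frac{3}{17} = \frac{99}{17} \approx 5.8235$)
$\left(a{\left(5,0 \right)} + Y{\left(-4,d{\left(-2,-1 \right)} \right)}\right) u = \left(0 \cdot 5 + \left(1 - 4\right)\right) \frac{99}{17} = \left(0 - 3\right) \frac{99}{17} = \left(-3\right) \frac{99}{17} = - \frac{297}{17}$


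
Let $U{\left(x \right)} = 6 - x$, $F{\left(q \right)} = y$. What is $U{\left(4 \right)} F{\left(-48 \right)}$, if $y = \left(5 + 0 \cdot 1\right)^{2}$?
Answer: $50$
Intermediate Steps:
$y = 25$ ($y = \left(5 + 0\right)^{2} = 5^{2} = 25$)
$F{\left(q \right)} = 25$
$U{\left(4 \right)} F{\left(-48 \right)} = \left(6 - 4\right) 25 = 2 \cdot 25 = 50$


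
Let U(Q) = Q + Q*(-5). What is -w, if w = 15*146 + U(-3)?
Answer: -2202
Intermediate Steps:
U(Q) = -4*Q (U(Q) = Q - 5*Q = -4*Q)
w = 2202 (w = 15*146 - 4*(-3) = 2190 + 12 = 2202)
-w = -1*2202 = -2202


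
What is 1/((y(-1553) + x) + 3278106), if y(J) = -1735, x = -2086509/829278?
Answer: 276426/905673434543 ≈ 3.0522e-7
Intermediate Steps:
x = -695503/276426 (x = -2086509*1/829278 = -695503/276426 ≈ -2.5161)
1/((y(-1553) + x) + 3278106) = 1/((-1735 - 695503/276426) + 3278106) = 1/(-480294613/276426 + 3278106) = 1/(905673434543/276426) = 276426/905673434543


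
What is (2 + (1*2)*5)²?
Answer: 144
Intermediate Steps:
(2 + (1*2)*5)² = (2 + 2*5)² = (2 + 10)² = 12² = 144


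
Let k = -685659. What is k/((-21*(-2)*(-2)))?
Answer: 228553/28 ≈ 8162.6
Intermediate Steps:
k/((-21*(-2)*(-2))) = -685659/(-21*(-2)*(-2)) = -685659/(42*(-2)) = -685659/(-84) = -685659*(-1/84) = 228553/28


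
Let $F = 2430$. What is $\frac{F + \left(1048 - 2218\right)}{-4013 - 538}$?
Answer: $- \frac{420}{1517} \approx -0.27686$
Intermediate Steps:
$\frac{F + \left(1048 - 2218\right)}{-4013 - 538} = \frac{2430 + \left(1048 - 2218\right)}{-4013 - 538} = \frac{2430 + \left(1048 - 2218\right)}{-4551} = \left(2430 - 1170\right) \left(- \frac{1}{4551}\right) = 1260 \left(- \frac{1}{4551}\right) = - \frac{420}{1517}$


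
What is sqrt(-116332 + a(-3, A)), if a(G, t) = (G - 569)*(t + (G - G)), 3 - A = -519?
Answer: 2*I*sqrt(103729) ≈ 644.14*I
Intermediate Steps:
A = 522 (A = 3 - 1*(-519) = 3 + 519 = 522)
a(G, t) = t*(-569 + G) (a(G, t) = (-569 + G)*(t + 0) = (-569 + G)*t = t*(-569 + G))
sqrt(-116332 + a(-3, A)) = sqrt(-116332 + 522*(-569 - 3)) = sqrt(-116332 + 522*(-572)) = sqrt(-116332 - 298584) = sqrt(-414916) = 2*I*sqrt(103729)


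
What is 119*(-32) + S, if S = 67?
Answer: -3741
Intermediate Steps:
119*(-32) + S = 119*(-32) + 67 = -3808 + 67 = -3741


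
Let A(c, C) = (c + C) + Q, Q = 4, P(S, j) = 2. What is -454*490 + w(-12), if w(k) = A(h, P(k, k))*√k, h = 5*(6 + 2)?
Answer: -222460 + 92*I*√3 ≈ -2.2246e+5 + 159.35*I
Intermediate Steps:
h = 40 (h = 5*8 = 40)
A(c, C) = 4 + C + c (A(c, C) = (c + C) + 4 = (C + c) + 4 = 4 + C + c)
w(k) = 46*√k (w(k) = (4 + 2 + 40)*√k = 46*√k)
-454*490 + w(-12) = -454*490 + 46*√(-12) = -222460 + 46*(2*I*√3) = -222460 + 92*I*√3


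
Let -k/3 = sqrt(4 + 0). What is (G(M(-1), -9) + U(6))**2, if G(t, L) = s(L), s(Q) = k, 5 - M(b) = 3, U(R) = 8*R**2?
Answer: 79524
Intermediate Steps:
M(b) = 2 (M(b) = 5 - 1*3 = 5 - 3 = 2)
k = -6 (k = -3*sqrt(4 + 0) = -3*sqrt(4) = -3*2 = -6)
s(Q) = -6
G(t, L) = -6
(G(M(-1), -9) + U(6))**2 = (-6 + 8*6**2)**2 = (-6 + 8*36)**2 = (-6 + 288)**2 = 282**2 = 79524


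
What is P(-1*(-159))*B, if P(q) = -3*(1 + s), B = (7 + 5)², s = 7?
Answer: -3456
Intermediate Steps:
B = 144 (B = 12² = 144)
P(q) = -24 (P(q) = -3*(1 + 7) = -3*8 = -24)
P(-1*(-159))*B = -24*144 = -3456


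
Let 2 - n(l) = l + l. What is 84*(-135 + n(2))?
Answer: -11508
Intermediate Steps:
n(l) = 2 - 2*l (n(l) = 2 - (l + l) = 2 - 2*l)
84*(-135 + n(2)) = 84*(-135 + (2 - 2*2)) = 84*(-135 + (2 - 4)) = 84*(-135 - 2) = 84*(-137) = -11508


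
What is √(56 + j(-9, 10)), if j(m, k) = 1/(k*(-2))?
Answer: √5595/10 ≈ 7.4800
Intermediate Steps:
j(m, k) = -1/(2*k) (j(m, k) = 1/(-2*k) = -1/(2*k))
√(56 + j(-9, 10)) = √(56 - ½/10) = √(56 - ½*⅒) = √(56 - 1/20) = √(1119/20) = √5595/10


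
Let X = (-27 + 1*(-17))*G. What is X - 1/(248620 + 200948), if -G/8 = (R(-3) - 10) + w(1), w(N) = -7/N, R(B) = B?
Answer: -3164958721/449568 ≈ -7040.0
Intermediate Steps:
G = 160 (G = -8*((-3 - 10) - 7/1) = -8*(-13 - 7*1) = -8*(-13 - 7) = -8*(-20) = 160)
X = -7040 (X = (-27 + 1*(-17))*160 = (-27 - 17)*160 = -44*160 = -7040)
X - 1/(248620 + 200948) = -7040 - 1/(248620 + 200948) = -7040 - 1/449568 = -3164958721/449568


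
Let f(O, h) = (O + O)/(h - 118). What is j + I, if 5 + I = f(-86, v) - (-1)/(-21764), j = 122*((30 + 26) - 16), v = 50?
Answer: 1804627335/369988 ≈ 4877.5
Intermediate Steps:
f(O, h) = 2*O/(-118 + h) (f(O, h) = (2*O)/(-118 + h) = 2*O/(-118 + h))
j = 4880 (j = 122*(56 - 16) = 122*40 = 4880)
I = -914105/369988 (I = -5 + (2*(-86)/(-118 + 50) - (-1)/(-21764)) = -5 + (2*(-86)/(-68) - (-1)*(-1)/21764) = -5 + (2*(-86)*(-1/68) - 1*1/21764) = -5 + (43/17 - 1/21764) = -5 + 935835/369988 = -914105/369988 ≈ -2.4706)
j + I = 4880 - 914105/369988 = 1804627335/369988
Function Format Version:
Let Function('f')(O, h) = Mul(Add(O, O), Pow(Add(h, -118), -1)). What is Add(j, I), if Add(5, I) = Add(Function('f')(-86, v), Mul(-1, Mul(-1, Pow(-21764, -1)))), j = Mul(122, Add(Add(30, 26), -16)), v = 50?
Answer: Rational(1804627335, 369988) ≈ 4877.5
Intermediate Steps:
Function('f')(O, h) = Mul(2, O, Pow(Add(-118, h), -1)) (Function('f')(O, h) = Mul(Mul(2, O), Pow(Add(-118, h), -1)) = Mul(2, O, Pow(Add(-118, h), -1)))
j = 4880 (j = Mul(122, Add(56, -16)) = Mul(122, 40) = 4880)
I = Rational(-914105, 369988) (I = Add(-5, Add(Mul(2, -86, Pow(Add(-118, 50), -1)), Mul(-1, Mul(-1, Pow(-21764, -1))))) = Add(-5, Add(Mul(2, -86, Pow(-68, -1)), Mul(-1, Mul(-1, Rational(-1, 21764))))) = Add(-5, Add(Mul(2, -86, Rational(-1, 68)), Mul(-1, Rational(1, 21764)))) = Add(-5, Add(Rational(43, 17), Rational(-1, 21764))) = Add(-5, Rational(935835, 369988)) = Rational(-914105, 369988) ≈ -2.4706)
Add(j, I) = Add(4880, Rational(-914105, 369988)) = Rational(1804627335, 369988)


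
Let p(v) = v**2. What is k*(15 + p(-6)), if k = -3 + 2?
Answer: -51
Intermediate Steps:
k = -1
k*(15 + p(-6)) = -(15 + (-6)**2) = -(15 + 36) = -1*51 = -51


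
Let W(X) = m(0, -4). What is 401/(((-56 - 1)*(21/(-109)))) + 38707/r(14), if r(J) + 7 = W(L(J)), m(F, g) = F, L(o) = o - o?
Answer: -6575188/1197 ≈ -5493.1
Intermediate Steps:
L(o) = 0
W(X) = 0
r(J) = -7 (r(J) = -7 + 0 = -7)
401/(((-56 - 1)*(21/(-109)))) + 38707/r(14) = 401/(((-56 - 1)*(21/(-109)))) + 38707/(-7) = 401/((-1197*(-1)/109)) + 38707*(-⅐) = 401/((-57*(-21/109))) - 38707/7 = 401/(1197/109) - 38707/7 = 401*(109/1197) - 38707/7 = 43709/1197 - 38707/7 = -6575188/1197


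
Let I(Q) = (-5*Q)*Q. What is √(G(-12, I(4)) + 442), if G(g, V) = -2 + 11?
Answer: √451 ≈ 21.237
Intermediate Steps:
I(Q) = -5*Q²
G(g, V) = 9
√(G(-12, I(4)) + 442) = √(9 + 442) = √451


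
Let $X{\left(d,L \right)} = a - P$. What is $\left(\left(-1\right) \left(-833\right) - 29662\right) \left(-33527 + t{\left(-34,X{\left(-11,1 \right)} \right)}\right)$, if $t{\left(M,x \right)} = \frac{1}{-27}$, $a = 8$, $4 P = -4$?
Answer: $\frac{26096875670}{27} \approx 9.6655 \cdot 10^{8}$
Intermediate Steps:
$P = -1$ ($P = \frac{1}{4} \left(-4\right) = -1$)
$X{\left(d,L \right)} = 9$ ($X{\left(d,L \right)} = 8 - -1 = 8 + 1 = 9$)
$t{\left(M,x \right)} = - \frac{1}{27}$
$\left(\left(-1\right) \left(-833\right) - 29662\right) \left(-33527 + t{\left(-34,X{\left(-11,1 \right)} \right)}\right) = \left(\left(-1\right) \left(-833\right) - 29662\right) \left(-33527 - \frac{1}{27}\right) = \left(833 - 29662\right) \left(- \frac{905230}{27}\right) = \left(-28829\right) \left(- \frac{905230}{27}\right) = \frac{26096875670}{27}$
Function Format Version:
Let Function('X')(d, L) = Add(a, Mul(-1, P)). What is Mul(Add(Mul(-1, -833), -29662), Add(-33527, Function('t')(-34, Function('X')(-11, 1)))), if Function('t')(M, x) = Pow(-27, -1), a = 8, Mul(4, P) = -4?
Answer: Rational(26096875670, 27) ≈ 9.6655e+8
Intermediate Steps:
P = -1 (P = Mul(Rational(1, 4), -4) = -1)
Function('X')(d, L) = 9 (Function('X')(d, L) = Add(8, Mul(-1, -1)) = Add(8, 1) = 9)
Function('t')(M, x) = Rational(-1, 27)
Mul(Add(Mul(-1, -833), -29662), Add(-33527, Function('t')(-34, Function('X')(-11, 1)))) = Mul(Add(Mul(-1, -833), -29662), Add(-33527, Rational(-1, 27))) = Mul(Add(833, -29662), Rational(-905230, 27)) = Mul(-28829, Rational(-905230, 27)) = Rational(26096875670, 27)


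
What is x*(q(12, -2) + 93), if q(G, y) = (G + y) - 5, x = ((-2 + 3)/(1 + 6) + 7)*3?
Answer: 2100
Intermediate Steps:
x = 150/7 (x = (1/7 + 7)*3 = (1*(⅐) + 7)*3 = (⅐ + 7)*3 = (50/7)*3 = 150/7 ≈ 21.429)
q(G, y) = -5 + G + y
x*(q(12, -2) + 93) = 150*((-5 + 12 - 2) + 93)/7 = 150*(5 + 93)/7 = (150/7)*98 = 2100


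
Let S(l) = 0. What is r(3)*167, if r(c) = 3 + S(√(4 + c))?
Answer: 501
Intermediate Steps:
r(c) = 3 (r(c) = 3 + 0 = 3)
r(3)*167 = 3*167 = 501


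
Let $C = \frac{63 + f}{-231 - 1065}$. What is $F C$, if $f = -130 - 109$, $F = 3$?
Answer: $\frac{11}{27} \approx 0.40741$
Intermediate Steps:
$f = -239$ ($f = -130 - 109 = -239$)
$C = \frac{11}{81}$ ($C = \frac{63 - 239}{-231 - 1065} = - \frac{176}{-1296} = \left(-176\right) \left(- \frac{1}{1296}\right) = \frac{11}{81} \approx 0.1358$)
$F C = 3 \cdot \frac{11}{81} = \frac{11}{27}$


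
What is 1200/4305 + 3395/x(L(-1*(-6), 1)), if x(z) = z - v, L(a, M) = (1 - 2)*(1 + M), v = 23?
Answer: -194473/1435 ≈ -135.52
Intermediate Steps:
L(a, M) = -1 - M (L(a, M) = -(1 + M) = -1 - M)
x(z) = -23 + z (x(z) = z - 1*23 = z - 23 = -23 + z)
1200/4305 + 3395/x(L(-1*(-6), 1)) = 1200/4305 + 3395/(-23 + (-1 - 1*1)) = 1200*(1/4305) + 3395/(-23 + (-1 - 1)) = 80/287 + 3395/(-23 - 2) = 80/287 + 3395/(-25) = 80/287 + 3395*(-1/25) = 80/287 - 679/5 = -194473/1435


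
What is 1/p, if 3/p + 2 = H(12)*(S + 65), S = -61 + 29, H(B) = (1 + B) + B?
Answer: 823/3 ≈ 274.33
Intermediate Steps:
H(B) = 1 + 2*B
S = -32
p = 3/823 (p = 3/(-2 + (1 + 2*12)*(-32 + 65)) = 3/(-2 + (1 + 24)*33) = 3/(-2 + 25*33) = 3/(-2 + 825) = 3/823 ≈ 0.0036452)
1/p = 1/(3/823) = 823/3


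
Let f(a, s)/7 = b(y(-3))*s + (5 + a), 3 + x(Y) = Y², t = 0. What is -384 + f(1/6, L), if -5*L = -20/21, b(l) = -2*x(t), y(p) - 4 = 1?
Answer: -2039/6 ≈ -339.83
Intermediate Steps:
x(Y) = -3 + Y²
y(p) = 5 (y(p) = 4 + 1 = 5)
b(l) = 6 (b(l) = -2*(-3 + 0²) = -2*(-3 + 0) = -2*(-3) = 6)
L = 4/21 (L = -(-4)/21 = -⅕*(-20/21) = 4/21 ≈ 0.19048)
f(a, s) = 35 + 7*a + 42*s (f(a, s) = 7*(6*s + (5 + a)) = 7*(5 + a + 6*s) = 35 + 7*a + 42*s)
-384 + f(1/6, L) = -384 + (35 + 7/6 + 42*(4/21)) = -384 + (35 + 7*(⅙) + 8) = -384 + (35 + 7/6 + 8) = -384 + 265/6 = -2039/6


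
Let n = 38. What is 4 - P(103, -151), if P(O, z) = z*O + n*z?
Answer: 21295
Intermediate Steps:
P(O, z) = 38*z + O*z (P(O, z) = z*O + 38*z = O*z + 38*z = 38*z + O*z)
4 - P(103, -151) = 4 - (-151)*(38 + 103) = 4 - (-151)*141 = 4 - 1*(-21291) = 4 + 21291 = 21295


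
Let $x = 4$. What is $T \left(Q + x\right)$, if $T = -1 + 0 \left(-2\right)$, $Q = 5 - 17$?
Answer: $8$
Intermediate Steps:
$Q = -12$
$T = -1$ ($T = -1 + 0 = -1$)
$T \left(Q + x\right) = - (-12 + 4) = \left(-1\right) \left(-8\right) = 8$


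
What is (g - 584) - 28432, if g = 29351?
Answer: 335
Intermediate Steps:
(g - 584) - 28432 = (29351 - 584) - 28432 = 28767 - 28432 = 335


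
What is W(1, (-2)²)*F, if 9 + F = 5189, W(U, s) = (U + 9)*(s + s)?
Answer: 414400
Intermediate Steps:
W(U, s) = 2*s*(9 + U) (W(U, s) = (9 + U)*(2*s) = 2*s*(9 + U))
F = 5180 (F = -9 + 5189 = 5180)
W(1, (-2)²)*F = (2*(-2)²*(9 + 1))*5180 = (2*4*10)*5180 = 80*5180 = 414400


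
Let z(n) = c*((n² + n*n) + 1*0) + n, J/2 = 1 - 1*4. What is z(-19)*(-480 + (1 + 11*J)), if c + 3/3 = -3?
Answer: 1584315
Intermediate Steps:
J = -6 (J = 2*(1 - 1*4) = 2*(1 - 4) = 2*(-3) = -6)
c = -4 (c = -1 - 3 = -4)
z(n) = n - 8*n² (z(n) = -4*((n² + n*n) + 1*0) + n = -4*((n² + n²) + 0) + n = -4*(2*n² + 0) + n = -8*n² + n = n - 8*n²)
z(-19)*(-480 + (1 + 11*J)) = (-19*(1 - 8*(-19)))*(-480 + (1 + 11*(-6))) = (-19*(1 + 152))*(-480 + (1 - 66)) = (-19*153)*(-480 - 65) = -2907*(-545) = 1584315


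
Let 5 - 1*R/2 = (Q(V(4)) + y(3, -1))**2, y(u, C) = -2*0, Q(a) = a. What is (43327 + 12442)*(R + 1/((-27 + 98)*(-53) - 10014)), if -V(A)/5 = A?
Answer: -606980371039/13777 ≈ -4.4058e+7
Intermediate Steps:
V(A) = -5*A
y(u, C) = 0
R = -790 (R = 10 - 2*(-5*4 + 0)**2 = 10 - 2*(-20 + 0)**2 = 10 - 2*(-20)**2 = 10 - 2*400 = 10 - 800 = -790)
(43327 + 12442)*(R + 1/((-27 + 98)*(-53) - 10014)) = (43327 + 12442)*(-790 + 1/((-27 + 98)*(-53) - 10014)) = 55769*(-790 + 1/(71*(-53) - 10014)) = 55769*(-790 + 1/(-3763 - 10014)) = 55769*(-790 + 1/(-13777)) = 55769*(-790 - 1/13777) = 55769*(-10883831/13777) = -606980371039/13777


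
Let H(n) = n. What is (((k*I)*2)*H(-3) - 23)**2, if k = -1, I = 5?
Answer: 49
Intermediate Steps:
(((k*I)*2)*H(-3) - 23)**2 = ((-1*5*2)*(-3) - 23)**2 = (-5*2*(-3) - 23)**2 = (-10*(-3) - 23)**2 = (30 - 23)**2 = 7**2 = 49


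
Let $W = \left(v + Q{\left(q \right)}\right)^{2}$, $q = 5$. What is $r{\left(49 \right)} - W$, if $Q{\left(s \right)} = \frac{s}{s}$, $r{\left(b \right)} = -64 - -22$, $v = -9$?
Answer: $-106$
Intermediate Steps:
$r{\left(b \right)} = -42$ ($r{\left(b \right)} = -64 + 22 = -42$)
$Q{\left(s \right)} = 1$
$W = 64$ ($W = \left(-9 + 1\right)^{2} = \left(-8\right)^{2} = 64$)
$r{\left(49 \right)} - W = -42 - 64 = -106$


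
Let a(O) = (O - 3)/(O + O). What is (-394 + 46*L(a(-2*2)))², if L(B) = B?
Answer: 2002225/16 ≈ 1.2514e+5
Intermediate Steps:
a(O) = (-3 + O)/(2*O) (a(O) = (-3 + O)/((2*O)) = (-3 + O)*(1/(2*O)) = (-3 + O)/(2*O))
(-394 + 46*L(a(-2*2)))² = (-394 + 46*((-3 - 2*2)/(2*((-2*2)))))² = (-394 + 46*((½)*(-3 - 4)/(-4)))² = (-394 + 46*((½)*(-¼)*(-7)))² = (-394 + 46*(7/8))² = (-394 + 161/4)² = (-1415/4)² = 2002225/16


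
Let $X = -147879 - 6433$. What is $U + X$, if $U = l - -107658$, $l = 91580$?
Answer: $44926$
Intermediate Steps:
$U = 199238$ ($U = 91580 - -107658 = 91580 + 107658 = 199238$)
$X = -154312$ ($X = -147879 - 6433 = -154312$)
$U + X = 199238 - 154312 = 44926$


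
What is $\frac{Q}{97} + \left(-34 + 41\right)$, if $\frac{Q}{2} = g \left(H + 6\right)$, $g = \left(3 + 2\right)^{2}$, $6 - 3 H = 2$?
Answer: $\frac{3137}{291} \approx 10.78$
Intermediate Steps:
$H = \frac{4}{3}$ ($H = 2 - \frac{2}{3} = \frac{4}{3} \approx 1.3333$)
$g = 25$ ($g = 5^{2} = 25$)
$Q = \frac{1100}{3}$ ($Q = 2 \cdot 25 \left(\frac{4}{3} + 6\right) = 2 \cdot 25 \cdot \frac{22}{3} = 2 \cdot \frac{550}{3} = \frac{1100}{3} \approx 366.67$)
$\frac{Q}{97} + \left(-34 + 41\right) = \frac{1100}{3 \cdot 97} + \left(-34 + 41\right) = \frac{1100}{3} \cdot \frac{1}{97} + 7 = \frac{1100}{291} + 7 = \frac{3137}{291}$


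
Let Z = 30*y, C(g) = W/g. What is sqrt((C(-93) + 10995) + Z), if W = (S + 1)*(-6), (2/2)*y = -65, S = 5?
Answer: sqrt(8692617)/31 ≈ 95.107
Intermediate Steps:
y = -65
W = -36 (W = (5 + 1)*(-6) = 6*(-6) = -36)
C(g) = -36/g
Z = -1950 (Z = 30*(-65) = -1950)
sqrt((C(-93) + 10995) + Z) = sqrt((-36/(-93) + 10995) - 1950) = sqrt((-36*(-1/93) + 10995) - 1950) = sqrt((12/31 + 10995) - 1950) = sqrt(340857/31 - 1950) = sqrt(280407/31) = sqrt(8692617)/31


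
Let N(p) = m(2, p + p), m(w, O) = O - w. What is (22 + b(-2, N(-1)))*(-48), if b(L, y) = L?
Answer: -960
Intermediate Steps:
N(p) = -2 + 2*p (N(p) = (p + p) - 1*2 = 2*p - 2 = -2 + 2*p)
(22 + b(-2, N(-1)))*(-48) = (22 - 2)*(-48) = 20*(-48) = -960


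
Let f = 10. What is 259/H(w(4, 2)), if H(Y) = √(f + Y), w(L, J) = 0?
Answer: 259*√10/10 ≈ 81.903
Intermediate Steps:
H(Y) = √(10 + Y)
259/H(w(4, 2)) = 259/(√(10 + 0)) = 259/(√10) = 259*(√10/10) = 259*√10/10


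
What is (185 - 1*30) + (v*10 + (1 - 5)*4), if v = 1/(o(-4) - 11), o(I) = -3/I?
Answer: 5659/41 ≈ 138.02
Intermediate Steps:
v = -4/41 (v = 1/(-3/(-4) - 11) = 1/(-3*(-1/4) - 11) = 1/(3/4 - 11) = 1/(-41/4) = -4/41 ≈ -0.097561)
(185 - 1*30) + (v*10 + (1 - 5)*4) = (185 - 1*30) + (-4/41*10 + (1 - 5)*4) = (185 - 30) + (-40/41 - 4*4) = 155 + (-40/41 - 16) = 155 - 696/41 = 5659/41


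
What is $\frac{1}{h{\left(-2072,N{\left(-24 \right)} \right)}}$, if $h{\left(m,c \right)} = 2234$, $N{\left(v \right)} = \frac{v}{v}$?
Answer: $\frac{1}{2234} \approx 0.00044763$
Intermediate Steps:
$N{\left(v \right)} = 1$
$\frac{1}{h{\left(-2072,N{\left(-24 \right)} \right)}} = \frac{1}{2234}$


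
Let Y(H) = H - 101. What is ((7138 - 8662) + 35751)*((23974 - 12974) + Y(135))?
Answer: 377660718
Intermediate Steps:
Y(H) = -101 + H
((7138 - 8662) + 35751)*((23974 - 12974) + Y(135)) = ((7138 - 8662) + 35751)*((23974 - 12974) + (-101 + 135)) = (-1524 + 35751)*(11000 + 34) = 34227*11034 = 377660718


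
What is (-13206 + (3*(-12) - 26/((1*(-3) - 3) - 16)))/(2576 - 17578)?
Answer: 145649/165022 ≈ 0.88260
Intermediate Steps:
(-13206 + (3*(-12) - 26/((1*(-3) - 3) - 16)))/(2576 - 17578) = (-13206 + (-36 - 26/((-3 - 3) - 16)))/(-15002) = (-13206 + (-36 - 26/(-6 - 16)))*(-1/15002) = (-13206 + (-36 - 26/(-22)))*(-1/15002) = (-13206 + (-36 - 1/22*(-26)))*(-1/15002) = (-13206 + (-36 + 13/11))*(-1/15002) = (-13206 - 383/11)*(-1/15002) = -145649/11*(-1/15002) = 145649/165022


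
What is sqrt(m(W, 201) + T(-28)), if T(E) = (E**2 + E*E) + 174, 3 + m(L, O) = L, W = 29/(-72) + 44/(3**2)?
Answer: sqrt(251062)/12 ≈ 41.755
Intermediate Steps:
W = 323/72 (W = 29*(-1/72) + 44/9 = -29/72 + 44*(1/9) = -29/72 + 44/9 = 323/72 ≈ 4.4861)
m(L, O) = -3 + L
T(E) = 174 + 2*E**2 (T(E) = (E**2 + E**2) + 174 = 2*E**2 + 174 = 174 + 2*E**2)
sqrt(m(W, 201) + T(-28)) = sqrt((-3 + 323/72) + (174 + 2*(-28)**2)) = sqrt(107/72 + (174 + 2*784)) = sqrt(107/72 + (174 + 1568)) = sqrt(107/72 + 1742) = sqrt(125531/72) = sqrt(251062)/12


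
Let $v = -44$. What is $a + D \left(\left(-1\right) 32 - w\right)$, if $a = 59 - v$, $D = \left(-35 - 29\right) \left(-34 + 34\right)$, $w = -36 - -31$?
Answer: $103$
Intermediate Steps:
$w = -5$ ($w = -36 + 31 = -5$)
$D = 0$ ($D = \left(-64\right) 0 = 0$)
$a = 103$ ($a = 59 - -44 = 59 + 44 = 103$)
$a + D \left(\left(-1\right) 32 - w\right) = 103 + 0 \left(\left(-1\right) 32 - -5\right) = 103 + 0 \left(-32 + 5\right) = 103 + 0 \left(-27\right) = 103 + 0 = 103$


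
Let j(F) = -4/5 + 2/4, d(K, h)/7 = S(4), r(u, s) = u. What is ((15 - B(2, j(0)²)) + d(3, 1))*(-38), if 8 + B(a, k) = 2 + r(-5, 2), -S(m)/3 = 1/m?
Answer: -1577/2 ≈ -788.50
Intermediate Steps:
S(m) = -3/m
d(K, h) = -21/4 (d(K, h) = 7*(-3/4) = 7*(-3*¼) = 7*(-¾) = -21/4)
j(F) = -3/10 (j(F) = -4*⅕ + 2*(¼) = -⅘ + ½ = -3/10)
B(a, k) = -11 (B(a, k) = -8 + (2 - 5) = -8 - 3 = -11)
((15 - B(2, j(0)²)) + d(3, 1))*(-38) = ((15 - 1*(-11)) - 21/4)*(-38) = ((15 + 11) - 21/4)*(-38) = (26 - 21/4)*(-38) = (83/4)*(-38) = -1577/2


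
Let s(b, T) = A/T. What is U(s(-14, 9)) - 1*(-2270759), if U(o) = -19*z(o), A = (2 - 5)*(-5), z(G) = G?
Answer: 6812182/3 ≈ 2.2707e+6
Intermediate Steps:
A = 15 (A = -3*(-5) = 15)
s(b, T) = 15/T
U(o) = -19*o
U(s(-14, 9)) - 1*(-2270759) = -285/9 - 1*(-2270759) = -285/9 + 2270759 = -19*5/3 + 2270759 = -95/3 + 2270759 = 6812182/3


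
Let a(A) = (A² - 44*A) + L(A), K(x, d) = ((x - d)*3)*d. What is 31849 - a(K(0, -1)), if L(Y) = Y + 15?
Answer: 31696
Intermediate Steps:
K(x, d) = d*(-3*d + 3*x) (K(x, d) = (-3*d + 3*x)*d = d*(-3*d + 3*x))
L(Y) = 15 + Y
a(A) = 15 + A² - 43*A (a(A) = (A² - 44*A) + (15 + A) = 15 + A² - 43*A)
31849 - a(K(0, -1)) = 31849 - (15 + (3*(-1)*(0 - 1*(-1)))² - 129*(-1)*(0 - 1*(-1))) = 31849 - (15 + (3*(-1)*(0 + 1))² - 129*(-1)*(0 + 1)) = 31849 - (15 + (3*(-1)*1)² - 129*(-1)) = 31849 - (15 + (-3)² - 43*(-3)) = 31849 - (15 + 9 + 129) = 31849 - 1*153 = 31849 - 153 = 31696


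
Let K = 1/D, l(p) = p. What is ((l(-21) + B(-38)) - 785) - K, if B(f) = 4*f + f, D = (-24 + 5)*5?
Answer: -94619/95 ≈ -995.99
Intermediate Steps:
D = -95 (D = -19*5 = -95)
B(f) = 5*f
K = -1/95 (K = 1/(-95) = -1/95 ≈ -0.010526)
((l(-21) + B(-38)) - 785) - K = ((-21 + 5*(-38)) - 785) - 1*(-1/95) = ((-21 - 190) - 785) + 1/95 = (-211 - 785) + 1/95 = -996 + 1/95 = -94619/95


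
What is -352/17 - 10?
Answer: -522/17 ≈ -30.706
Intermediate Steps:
-352/17 - 10 = -522/17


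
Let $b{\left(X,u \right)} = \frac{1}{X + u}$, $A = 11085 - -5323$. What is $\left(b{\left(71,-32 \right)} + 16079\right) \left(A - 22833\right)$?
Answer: $- \frac{4029001850}{39} \approx -1.0331 \cdot 10^{8}$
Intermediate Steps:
$A = 16408$ ($A = 11085 + 5323 = 16408$)
$\left(b{\left(71,-32 \right)} + 16079\right) \left(A - 22833\right) = \left(\frac{1}{71 - 32} + 16079\right) \left(16408 - 22833\right) = \left(\frac{1}{39} + 16079\right) \left(-6425\right) = \frac{627082}{39} \left(-6425\right) = - \frac{4029001850}{39}$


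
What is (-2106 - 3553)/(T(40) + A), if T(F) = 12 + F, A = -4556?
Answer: 5659/4504 ≈ 1.2564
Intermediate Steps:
(-2106 - 3553)/(T(40) + A) = (-2106 - 3553)/((12 + 40) - 4556) = -5659/(52 - 4556) = -5659/(-4504) = -5659*(-1/4504) = 5659/4504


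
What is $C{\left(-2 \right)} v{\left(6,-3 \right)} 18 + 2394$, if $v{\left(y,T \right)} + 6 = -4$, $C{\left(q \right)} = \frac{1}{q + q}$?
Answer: $2439$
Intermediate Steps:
$C{\left(q \right)} = \frac{1}{2 q}$
$v{\left(y,T \right)} = -10$ ($v{\left(y,T \right)} = -6 - 4 = -10$)
$C{\left(-2 \right)} v{\left(6,-3 \right)} 18 + 2394 = \frac{1}{2 \left(-2\right)} \left(-10\right) 18 + 2394 = \frac{1}{2} \left(- \frac{1}{2}\right) \left(-10\right) 18 + 2394 = \left(- \frac{1}{4}\right) \left(-10\right) 18 + 2394 = \frac{5}{2} \cdot 18 + 2394 = 45 + 2394 = 2439$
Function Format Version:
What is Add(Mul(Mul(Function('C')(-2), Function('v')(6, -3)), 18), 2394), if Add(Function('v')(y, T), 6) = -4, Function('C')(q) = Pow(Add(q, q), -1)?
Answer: 2439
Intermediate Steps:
Function('C')(q) = Mul(Rational(1, 2), Pow(q, -1)) (Function('C')(q) = Pow(Mul(2, q), -1) = Mul(Rational(1, 2), Pow(q, -1)))
Function('v')(y, T) = -10 (Function('v')(y, T) = Add(-6, -4) = -10)
Add(Mul(Mul(Function('C')(-2), Function('v')(6, -3)), 18), 2394) = Add(Mul(Mul(Mul(Rational(1, 2), Pow(-2, -1)), -10), 18), 2394) = Add(Mul(Mul(Mul(Rational(1, 2), Rational(-1, 2)), -10), 18), 2394) = Add(Mul(Mul(Rational(-1, 4), -10), 18), 2394) = Add(Mul(Rational(5, 2), 18), 2394) = Add(45, 2394) = 2439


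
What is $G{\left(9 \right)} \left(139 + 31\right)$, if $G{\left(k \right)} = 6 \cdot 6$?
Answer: $6120$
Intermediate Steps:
$G{\left(k \right)} = 36$
$G{\left(9 \right)} \left(139 + 31\right) = 36 \left(139 + 31\right) = 36 \cdot 170 = 6120$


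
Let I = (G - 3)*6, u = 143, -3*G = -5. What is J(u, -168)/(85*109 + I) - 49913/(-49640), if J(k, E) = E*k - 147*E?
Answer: 495402721/459517480 ≈ 1.0781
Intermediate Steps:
G = 5/3 (G = -⅓*(-5) = 5/3 ≈ 1.6667)
I = -8 (I = (5/3 - 3)*6 = -4/3*6 = -8)
J(k, E) = -147*E + E*k
J(u, -168)/(85*109 + I) - 49913/(-49640) = (-168*(-147 + 143))/(85*109 - 8) - 49913/(-49640) = (-168*(-4))/(9265 - 8) - 49913*(-1/49640) = 672/9257 + 49913/49640 = 495402721/459517480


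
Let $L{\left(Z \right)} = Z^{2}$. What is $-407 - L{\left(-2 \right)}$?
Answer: $-411$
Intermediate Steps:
$-407 - L{\left(-2 \right)} = -407 - \left(-2\right)^{2} = -407 - 4 = -411$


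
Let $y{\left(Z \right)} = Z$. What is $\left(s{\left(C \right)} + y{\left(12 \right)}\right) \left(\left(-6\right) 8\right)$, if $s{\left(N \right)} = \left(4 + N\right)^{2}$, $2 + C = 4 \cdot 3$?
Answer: $-9984$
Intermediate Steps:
$C = 10$ ($C = -2 + 4 \cdot 3 = -2 + 12 = 10$)
$\left(s{\left(C \right)} + y{\left(12 \right)}\right) \left(\left(-6\right) 8\right) = \left(\left(4 + 10\right)^{2} + 12\right) \left(\left(-6\right) 8\right) = \left(14^{2} + 12\right) \left(-48\right) = \left(196 + 12\right) \left(-48\right) = 208 \left(-48\right) = -9984$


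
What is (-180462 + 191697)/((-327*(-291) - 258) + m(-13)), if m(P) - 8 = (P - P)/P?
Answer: 11235/94907 ≈ 0.11838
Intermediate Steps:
m(P) = 8 (m(P) = 8 + (P - P)/P = 8 + 0/P = 8 + 0 = 8)
(-180462 + 191697)/((-327*(-291) - 258) + m(-13)) = (-180462 + 191697)/((-327*(-291) - 258) + 8) = 11235/((95157 - 258) + 8) = 11235/(94899 + 8) = 11235/94907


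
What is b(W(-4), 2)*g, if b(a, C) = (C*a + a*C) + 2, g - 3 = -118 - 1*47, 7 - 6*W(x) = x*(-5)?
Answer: 1080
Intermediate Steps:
W(x) = 7/6 + 5*x/6 (W(x) = 7/6 - x*(-5)/6 = 7/6 - (-5)*x/6 = 7/6 + 5*x/6)
g = -162 (g = 3 + (-118 - 1*47) = 3 + (-118 - 47) = 3 - 165 = -162)
b(a, C) = 2 + 2*C*a (b(a, C) = (C*a + C*a) + 2 = 2*C*a + 2 = 2 + 2*C*a)
b(W(-4), 2)*g = (2 + 2*2*(7/6 + (⅚)*(-4)))*(-162) = (2 + 2*2*(7/6 - 10/3))*(-162) = (2 + 2*2*(-13/6))*(-162) = (2 - 26/3)*(-162) = -20/3*(-162) = 1080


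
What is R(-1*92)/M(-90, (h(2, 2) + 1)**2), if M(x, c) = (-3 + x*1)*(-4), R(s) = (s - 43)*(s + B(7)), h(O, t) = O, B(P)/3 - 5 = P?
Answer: 630/31 ≈ 20.323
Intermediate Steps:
B(P) = 15 + 3*P
R(s) = (-43 + s)*(36 + s) (R(s) = (s - 43)*(s + (15 + 3*7)) = (-43 + s)*(s + (15 + 21)) = (-43 + s)*(s + 36) = (-43 + s)*(36 + s))
M(x, c) = 12 - 4*x (M(x, c) = (-3 + x)*(-4) = 12 - 4*x)
R(-1*92)/M(-90, (h(2, 2) + 1)**2) = (-1548 + (-1*92)**2 - (-7)*92)/(12 - 4*(-90)) = (-1548 + (-92)**2 - 7*(-92))/(12 + 360) = (-1548 + 8464 + 644)/372 = 7560*(1/372) = 630/31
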